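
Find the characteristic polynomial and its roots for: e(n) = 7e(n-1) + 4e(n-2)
Substitute e(n) = rⁿ and divide through by rⁿ⁻²: r² - 7r - 4 = 0
Discriminant: 7² + 4·4 = 65, not a perfect square, so by the quadratic formula r = (7 ± √65)/2.
General solution: e(n) = A·r₁ⁿ + B·r₂ⁿ where r₁,r₂ = (7 ± √65)/2

Characteristic: r² - 7r - 4 = 0, Roots: r = (7 ± √65)/2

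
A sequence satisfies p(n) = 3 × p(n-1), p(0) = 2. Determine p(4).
Computing step by step:
p(0) = 2
p(1) = 3 × 2 = 6
p(2) = 3 × 6 = 18
p(3) = 3 × 18 = 54
p(4) = 3 × 54 = 162

162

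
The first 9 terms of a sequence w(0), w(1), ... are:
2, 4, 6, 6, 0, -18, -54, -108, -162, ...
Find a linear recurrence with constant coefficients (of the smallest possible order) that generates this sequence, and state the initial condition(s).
Look for the lowest-order linear relation among consecutive terms.
Observation: w(n) - 3·w(n-1) - (-3)·w(n-2) = 0 holds for the shown terms, and no order-1 relation w(n) = α·w(n-1) + β fits.
Check at n=3: 3·6 + (-3)·4 = 6. ✓

w(n) = 3w(n-1) - 3w(n-2), w(0) = 2, w(1) = 4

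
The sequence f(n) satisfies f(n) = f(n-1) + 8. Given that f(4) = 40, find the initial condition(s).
f(4) = f(0) + 4·8, so f(0) = 40 - 32 = 8.

f(0) = 8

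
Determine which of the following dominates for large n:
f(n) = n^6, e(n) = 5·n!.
Comparing growth rates:
Growth-rate hierarchy: log n ≺ any polynomial ≺ any exponential cⁿ (c>1) ≺ n! ≺ nⁿ.
factorial dominates polynomial degree 6 asymptotically.

e(n) grows faster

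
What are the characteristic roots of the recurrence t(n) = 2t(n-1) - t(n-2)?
Substitute t(n) = rⁿ and divide through by rⁿ⁻²: r² - 2r + 1 = 0
Factor: (r - 1)² = 0, so r = 1 (double root).
General solution: t(n) = (A + Bn)·1ⁿ

Characteristic: r² - 2r + 1 = 0, Roots: r = 1 (double root)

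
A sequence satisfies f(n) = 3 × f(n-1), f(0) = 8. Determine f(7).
Computing step by step:
f(0) = 8
f(1) = 3 × 8 = 24
f(2) = 3 × 24 = 72
f(3) = 3 × 72 = 216
f(4) = 3 × 216 = 648
f(5) = 3 × 648 = 1944
f(6) = 3 × 1944 = 5832
f(7) = 3 × 5832 = 17496

17496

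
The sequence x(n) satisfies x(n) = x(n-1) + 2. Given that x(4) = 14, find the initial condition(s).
x(4) = x(0) + 4·2, so x(0) = 14 - 8 = 6.

x(0) = 6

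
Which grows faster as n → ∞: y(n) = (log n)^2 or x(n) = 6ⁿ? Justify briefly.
Comparing growth rates:
Growth-rate hierarchy: log n ≺ any polynomial ≺ any exponential cⁿ (c>1) ≺ n! ≺ nⁿ.
exponential base 6 dominates polylogarithmic (log n)^2 asymptotically.

x(n) grows faster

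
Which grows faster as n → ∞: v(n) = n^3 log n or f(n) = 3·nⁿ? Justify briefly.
Comparing growth rates:
Growth-rate hierarchy: log n ≺ any polynomial ≺ any exponential cⁿ (c>1) ≺ n! ≺ nⁿ.
super-exponential nⁿ dominates polynomial degree 3 (with log factor) asymptotically.

f(n) grows faster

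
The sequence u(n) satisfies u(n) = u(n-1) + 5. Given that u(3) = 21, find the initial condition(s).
u(3) = u(0) + 3·5, so u(0) = 21 - 15 = 6.

u(0) = 6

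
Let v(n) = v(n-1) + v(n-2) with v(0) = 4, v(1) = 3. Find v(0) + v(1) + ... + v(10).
Computing the sequence terms: 4, 3, 7, 10, 17, 27, 44, 71, 115, 186, 301
Adding these values together:

785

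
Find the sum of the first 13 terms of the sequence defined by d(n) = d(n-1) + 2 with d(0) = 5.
Computing the sequence terms: 5, 7, 9, 11, 13, 15, 17, 19, 21, 23, 25, 27, 29
Adding these values together:

221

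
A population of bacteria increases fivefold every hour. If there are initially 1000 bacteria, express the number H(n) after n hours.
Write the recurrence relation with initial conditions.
Each hour multiplies the count by 5, so the count after n hours depends only on the count after n-1 hours: H(n) = 5 × H(n-1). The starting count gives H(0) = 1000.
Unrolling n times gives the closed form H(n) = 1000 × 5ⁿ.

H(n) = 5 × H(n-1), H(0) = 1000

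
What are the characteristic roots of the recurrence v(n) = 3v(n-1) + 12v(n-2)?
Substitute v(n) = rⁿ and divide through by rⁿ⁻²: r² - 3r - 12 = 0
Discriminant: 3² + 4·12 = 57, not a perfect square, so by the quadratic formula r = (3 ± √57)/2.
General solution: v(n) = A·r₁ⁿ + B·r₂ⁿ where r₁,r₂ = (3 ± √57)/2

Characteristic: r² - 3r - 12 = 0, Roots: r = (3 ± √57)/2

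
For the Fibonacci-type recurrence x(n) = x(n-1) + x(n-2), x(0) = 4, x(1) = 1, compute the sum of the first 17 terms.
Computing the sequence terms: 4, 1, 5, 6, 11, 17, 28, 45, 73, 118, 191, 309, 500, 809, 1309, 2118, 3427
Adding these values together:

8971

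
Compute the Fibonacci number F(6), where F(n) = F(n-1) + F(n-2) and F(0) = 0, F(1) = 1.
Computing the sequence terms:
0, 1, 1, 2, 3, 5, 8

8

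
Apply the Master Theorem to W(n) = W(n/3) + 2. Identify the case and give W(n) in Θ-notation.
Master Theorem template: W(n) = a·W(n/b) + f(n).
Here: a=1, b=3, f(n)=2
Compute log_b(a) = log_3(1) = 0.
f(n) = 2 = Θ(1). Case 2: W(n) = Θ(log n).

Case 2: W(n) = Θ(log n)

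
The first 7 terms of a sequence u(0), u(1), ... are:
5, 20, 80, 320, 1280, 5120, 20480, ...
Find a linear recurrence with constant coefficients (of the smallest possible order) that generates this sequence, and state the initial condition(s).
Look for the lowest-order linear relation among consecutive terms.
Observation: each term is 4× the previous.
Check at n=2: 4·20 = 80. ✓

u(n) = 4 × u(n-1), u(0) = 5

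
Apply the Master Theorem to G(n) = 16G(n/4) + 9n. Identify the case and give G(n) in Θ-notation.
Master Theorem template: G(n) = a·G(n/b) + f(n).
Here: a=16, b=4, f(n)=9n
Compute log_b(a) = log_4(16) = 2.
f(n) = 9n = O(n^(2-ε)) with ε = 1. Case 1: G(n) = Θ(n^log_b(a)) = Θ(n^2).

Case 1: G(n) = Θ(n^2)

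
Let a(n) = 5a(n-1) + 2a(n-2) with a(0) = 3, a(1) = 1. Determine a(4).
Computing the sequence terms:
3, 1, 11, 57, 307

307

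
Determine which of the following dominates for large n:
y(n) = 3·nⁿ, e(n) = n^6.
Comparing growth rates:
Growth-rate hierarchy: log n ≺ any polynomial ≺ any exponential cⁿ (c>1) ≺ n! ≺ nⁿ.
super-exponential nⁿ dominates polynomial degree 6 asymptotically.

y(n) grows faster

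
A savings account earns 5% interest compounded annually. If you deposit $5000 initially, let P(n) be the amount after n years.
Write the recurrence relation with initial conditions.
Each year the balance grows by 5%, i.e. is multiplied by 1 + 5/100 = 1.05, so P(n) = 1.05 × P(n-1). The initial deposit gives P(0) = 5000.
Unrolling gives the closed form P(n) = 5000 × (1.05)ⁿ.

P(n) = 1.05 × P(n-1), P(0) = 5000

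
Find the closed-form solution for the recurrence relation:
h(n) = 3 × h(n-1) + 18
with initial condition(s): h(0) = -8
Recurrence: h(n) = 3 × h(n-1) + 18, initial: h(0) = -8.
Try h(n) = A·3ⁿ + C. Substituting: A·3ⁿ + C = 3(A·3ⁿ⁻¹ + C) + 18 = A·3ⁿ + 3C + 18, so C = 3C + 18, giving C = -9. Then h(0) = A - 9 = -8 gives A = 1.

h(n) = 3ⁿ - 9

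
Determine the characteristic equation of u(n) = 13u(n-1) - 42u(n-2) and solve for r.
Substitute u(n) = rⁿ and divide through by rⁿ⁻²: r² - 13r + 42 = 0
Factor: (r - 7)(r - 6) = 0, so r = 7, 6.
General solution: u(n) = A·7ⁿ + B·6ⁿ

Characteristic: r² - 13r + 42 = 0, Roots: r = 7, 6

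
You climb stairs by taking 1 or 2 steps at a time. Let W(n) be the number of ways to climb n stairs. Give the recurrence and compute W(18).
Condition on the size of the last step (1 to 2): before it there were n-1, …, n-2 stairs climbed, and these cases are disjoint, so W(n) = W(n-1) + W(n-2) (Fibonacci-type sequence).
Initial conditions by direct count (compositions of i into parts ≤ 2): W(1) = 1; W(2) = 2.
Iterating the recurrence: W(3) = 3, W(4) = 5, W(5) = 8, W(6) = 13, W(7) = 21, W(8) = 34, W(9) = 55, W(10) = 89, W(11) = 144, W(12) = 233, W(13) = 377, W(14) = 610, W(15) = 987, W(16) = 1597, W(17) = 2584, W(18) = 4181.

W(n) = W(n-1) + W(n-2), W(1) = 1, W(2) = 2; W(18) = 4181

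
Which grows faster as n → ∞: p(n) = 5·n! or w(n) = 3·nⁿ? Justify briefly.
Comparing growth rates:
Growth-rate hierarchy: log n ≺ any polynomial ≺ any exponential cⁿ (c>1) ≺ n! ≺ nⁿ.
super-exponential nⁿ dominates factorial asymptotically.

w(n) grows faster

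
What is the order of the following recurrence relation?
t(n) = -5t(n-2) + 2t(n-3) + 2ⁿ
The order is the largest lag k for which t(n-k) appears. Here the deepest term is t(n-3) (the 2ⁿ term is non-homogeneous and does not affect the order), so the order is 3.

Order 3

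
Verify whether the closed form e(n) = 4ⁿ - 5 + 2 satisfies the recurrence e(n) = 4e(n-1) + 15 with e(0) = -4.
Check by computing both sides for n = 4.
From the recurrence with e(0) = -4:
  e(0) = -4, e(1) = -1, e(2) = 11, e(3) = 59, e(4) = 251
  so the recurrence gives e(4) = 251.
From the proposed closed form e(n) = 4ⁿ - 5 + 2:
  e(4) = 253.
The recurrence gives 251 but the closed form gives 253, so the closed form does not satisfy the recurrence.

No, the closed form is incorrect.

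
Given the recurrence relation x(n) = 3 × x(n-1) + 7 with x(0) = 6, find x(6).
Computing step by step:
x(0) = 6
x(1) = 3 × 6 + 7 = 25
x(2) = 3 × 25 + 7 = 82
x(3) = 3 × 82 + 7 = 253
x(4) = 3 × 253 + 7 = 766
x(5) = 3 × 766 + 7 = 2305
x(6) = 3 × 2305 + 7 = 6922

6922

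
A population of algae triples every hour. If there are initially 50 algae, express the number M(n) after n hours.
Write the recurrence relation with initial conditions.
Each hour multiplies the count by 3, so the count after n hours depends only on the count after n-1 hours: M(n) = 3 × M(n-1). The starting count gives M(0) = 50.
Unrolling n times gives the closed form M(n) = 50 × 3ⁿ.

M(n) = 3 × M(n-1), M(0) = 50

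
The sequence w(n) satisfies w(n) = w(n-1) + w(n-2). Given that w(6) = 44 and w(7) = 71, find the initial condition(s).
Work backwards using w(k) = w(k+2) - w(k+1):
w(5) = w(7) - w(6) = 71 - 44 = 27
w(4) = w(6) - w(5) = 44 - 27 = 17
w(3) = w(5) - w(4) = 27 - 17 = 10
w(2) = w(4) - w(3) = 17 - 10 = 7
w(1) = w(3) - w(2) = 10 - 7 = 3
w(0) = w(2) - w(1) = 7 - 3 = 4

w(0) = 4, w(1) = 3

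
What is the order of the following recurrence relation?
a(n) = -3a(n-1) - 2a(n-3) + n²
The order is the largest lag k for which a(n-k) appears. Here the deepest term is a(n-3) (the n² term is non-homogeneous and does not affect the order), so the order is 3.

Order 3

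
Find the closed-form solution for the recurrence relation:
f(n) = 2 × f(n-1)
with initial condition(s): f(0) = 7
Recurrence: f(n) = 2 × f(n-1), initial: f(0) = 7.
Each term is 2 times the previous, so this is geometric with ratio 2. After n steps: f(n) = f(0)·2ⁿ = 7·2ⁿ.

f(n) = 7·2ⁿ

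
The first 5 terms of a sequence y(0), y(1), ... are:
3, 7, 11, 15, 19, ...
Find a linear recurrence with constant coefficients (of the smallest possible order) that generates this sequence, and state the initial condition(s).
Look for the lowest-order linear relation among consecutive terms.
Observation: consecutive differences are constant (= 4).
Check at n=2: 1·7 + 4 = 11. ✓

y(n) = y(n-1) + 4, y(0) = 3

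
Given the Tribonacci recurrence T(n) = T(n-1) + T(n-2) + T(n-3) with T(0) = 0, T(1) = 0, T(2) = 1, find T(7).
Computing the sequence terms:
0, 0, 1, 1, 2, 4, 7, 13

13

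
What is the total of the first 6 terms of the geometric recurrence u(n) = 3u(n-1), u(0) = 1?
Computing the sequence terms: 1, 3, 9, 27, 81, 243
Adding these values together:

364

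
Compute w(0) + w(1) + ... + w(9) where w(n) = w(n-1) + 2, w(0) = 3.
Computing the sequence terms: 3, 5, 7, 9, 11, 13, 15, 17, 19, 21
Adding these values together:

120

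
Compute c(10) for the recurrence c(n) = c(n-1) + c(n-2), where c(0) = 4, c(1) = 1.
Computing the sequence terms:
4, 1, 5, 6, 11, 17, 28, 45, 73, 118, 191

191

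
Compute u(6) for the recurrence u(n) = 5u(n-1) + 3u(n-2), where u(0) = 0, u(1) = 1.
Computing the sequence terms:
0, 1, 5, 28, 155, 859, 4760

4760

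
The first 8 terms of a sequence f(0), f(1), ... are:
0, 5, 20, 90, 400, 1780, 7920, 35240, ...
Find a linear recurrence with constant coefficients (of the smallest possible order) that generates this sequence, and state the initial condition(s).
Look for the lowest-order linear relation among consecutive terms.
Observation: f(n) - 4·f(n-1) - (2)·f(n-2) = 0 holds for the shown terms, and no order-1 relation f(n) = α·f(n-1) + β fits.
Check at n=3: 4·20 + (2)·5 = 90. ✓

f(n) = 4f(n-1) + 2f(n-2), f(0) = 0, f(1) = 5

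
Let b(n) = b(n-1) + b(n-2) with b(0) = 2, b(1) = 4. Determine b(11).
Computing the sequence terms:
2, 4, 6, 10, 16, 26, 42, 68, 110, 178, 288, 466

466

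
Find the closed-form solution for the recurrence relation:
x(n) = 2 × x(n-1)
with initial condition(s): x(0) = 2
Recurrence: x(n) = 2 × x(n-1), initial: x(0) = 2.
Each term is 2 times the previous, so this is geometric with ratio 2. After n steps: x(n) = x(0)·2ⁿ = 2·2ⁿ.

x(n) = 2·2ⁿ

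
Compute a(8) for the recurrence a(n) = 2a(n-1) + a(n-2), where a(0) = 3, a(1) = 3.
Computing the sequence terms:
3, 3, 9, 21, 51, 123, 297, 717, 1731

1731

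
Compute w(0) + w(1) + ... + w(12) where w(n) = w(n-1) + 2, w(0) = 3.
Computing the sequence terms: 3, 5, 7, 9, 11, 13, 15, 17, 19, 21, 23, 25, 27
Adding these values together:

195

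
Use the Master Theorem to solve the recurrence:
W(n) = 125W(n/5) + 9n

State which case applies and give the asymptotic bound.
Master Theorem template: W(n) = a·W(n/b) + f(n).
Here: a=125, b=5, f(n)=9n
Compute log_b(a) = log_5(125) = 3.
f(n) = 9n = O(n^(3-ε)) with ε = 2. Case 1: W(n) = Θ(n^log_b(a)) = Θ(n^3).

Case 1: W(n) = Θ(n^3)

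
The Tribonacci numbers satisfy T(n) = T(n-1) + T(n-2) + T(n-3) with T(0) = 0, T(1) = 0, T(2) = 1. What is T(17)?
Computing the sequence terms:
0, 0, 1, 1, 2, 4, 7, 13, 24, 44, 81, 149, 274, 504, 927, 1705, 3136, 5768

5768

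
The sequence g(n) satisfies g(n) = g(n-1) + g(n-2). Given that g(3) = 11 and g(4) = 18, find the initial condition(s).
Work backwards using g(k) = g(k+2) - g(k+1):
g(2) = g(4) - g(3) = 18 - 11 = 7
g(1) = g(3) - g(2) = 11 - 7 = 4
g(0) = g(2) - g(1) = 7 - 4 = 3

g(0) = 3, g(1) = 4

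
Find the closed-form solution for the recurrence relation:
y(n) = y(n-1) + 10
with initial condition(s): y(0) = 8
Recurrence: y(n) = y(n-1) + 10, initial: y(0) = 8.
Each step adds 10, so y(n) = y(0) + 10n = 10n + 8.

y(n) = 10n + 8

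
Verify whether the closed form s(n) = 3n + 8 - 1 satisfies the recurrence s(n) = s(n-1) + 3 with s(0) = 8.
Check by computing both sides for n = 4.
From the recurrence with s(0) = 8:
  s(0) = 8, s(1) = 11, s(2) = 14, s(3) = 17, s(4) = 20
  so the recurrence gives s(4) = 20.
From the proposed closed form s(n) = 3n + 8 - 1:
  s(4) = 19.
The recurrence gives 20 but the closed form gives 19, so the closed form does not satisfy the recurrence.

No, the closed form is incorrect.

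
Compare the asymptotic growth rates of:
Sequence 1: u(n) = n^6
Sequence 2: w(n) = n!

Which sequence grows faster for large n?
Comparing growth rates:
Growth-rate hierarchy: log n ≺ any polynomial ≺ any exponential cⁿ (c>1) ≺ n! ≺ nⁿ.
factorial dominates polynomial degree 6 asymptotically.

w(n) grows faster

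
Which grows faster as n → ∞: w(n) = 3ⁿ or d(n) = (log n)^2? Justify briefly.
Comparing growth rates:
Growth-rate hierarchy: log n ≺ any polynomial ≺ any exponential cⁿ (c>1) ≺ n! ≺ nⁿ.
exponential base 3 dominates polylogarithmic (log n)^2 asymptotically.

w(n) grows faster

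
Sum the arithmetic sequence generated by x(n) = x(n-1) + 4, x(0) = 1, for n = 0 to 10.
Computing the sequence terms: 1, 5, 9, 13, 17, 21, 25, 29, 33, 37, 41
Adding these values together:

231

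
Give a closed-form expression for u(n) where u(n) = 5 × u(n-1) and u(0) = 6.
Recurrence: u(n) = 5 × u(n-1), initial: u(0) = 6.
Each term is 5 times the previous, so this is geometric with ratio 5. After n steps: u(n) = u(0)·5ⁿ = 6·5ⁿ.

u(n) = 6·5ⁿ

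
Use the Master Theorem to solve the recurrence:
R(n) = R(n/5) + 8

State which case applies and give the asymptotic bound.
Master Theorem template: R(n) = a·R(n/b) + f(n).
Here: a=1, b=5, f(n)=8
Compute log_b(a) = log_5(1) = 0.
f(n) = 8 = Θ(1). Case 2: R(n) = Θ(log n).

Case 2: R(n) = Θ(log n)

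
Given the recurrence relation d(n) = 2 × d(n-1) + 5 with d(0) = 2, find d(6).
Computing step by step:
d(0) = 2
d(1) = 2 × 2 + 5 = 9
d(2) = 2 × 9 + 5 = 23
d(3) = 2 × 23 + 5 = 51
d(4) = 2 × 51 + 5 = 107
d(5) = 2 × 107 + 5 = 219
d(6) = 2 × 219 + 5 = 443

443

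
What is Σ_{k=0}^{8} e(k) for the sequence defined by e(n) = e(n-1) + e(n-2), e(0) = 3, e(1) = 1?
Computing the sequence terms: 3, 1, 4, 5, 9, 14, 23, 37, 60
Adding these values together:

156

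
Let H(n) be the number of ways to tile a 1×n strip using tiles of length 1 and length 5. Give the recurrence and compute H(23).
Condition on the last tile: it has length 1 (leaving a 1×(n-1) strip) or length 5 (leaving a 1×(n-5) strip), so H(n) = H(n-1) + H(n-5) (order-5 linear recurrence).
For 0 ≤ i < 5 only unit tiles fit, so H(i) = 1.
Iterating the recurrence: H(5) = 2, H(6) = 3, H(7) = 4, H(8) = 5, H(9) = 6, H(10) = 8, H(11) = 11, H(12) = 15, H(13) = 20, H(14) = 26, H(15) = 34, H(16) = 45, H(17) = 60, H(18) = 80, H(19) = 106, H(20) = 140, H(21) = 185, H(22) = 245, H(23) = 325.

H(n) = H(n-1) + H(n-5), with H(i) = 1 for 0 ≤ i < 5; H(23) = 325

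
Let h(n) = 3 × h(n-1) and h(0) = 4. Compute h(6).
Computing step by step:
h(0) = 4
h(1) = 3 × 4 = 12
h(2) = 3 × 12 = 36
h(3) = 3 × 36 = 108
h(4) = 3 × 108 = 324
h(5) = 3 × 324 = 972
h(6) = 3 × 972 = 2916

2916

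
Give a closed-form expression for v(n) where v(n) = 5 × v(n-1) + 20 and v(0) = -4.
Recurrence: v(n) = 5 × v(n-1) + 20, initial: v(0) = -4.
Try v(n) = A·5ⁿ + C. Substituting: A·5ⁿ + C = 5(A·5ⁿ⁻¹ + C) + 20 = A·5ⁿ + 5C + 20, so C = 5C + 20, giving C = -5. Then v(0) = A - 5 = -4 gives A = 1.

v(n) = 5ⁿ - 5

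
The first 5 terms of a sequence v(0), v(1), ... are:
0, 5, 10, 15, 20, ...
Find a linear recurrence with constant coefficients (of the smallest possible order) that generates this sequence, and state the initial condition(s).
Look for the lowest-order linear relation among consecutive terms.
Observation: consecutive differences are constant (= 5).
Check at n=2: 1·5 + 5 = 10. ✓

v(n) = v(n-1) + 5, v(0) = 0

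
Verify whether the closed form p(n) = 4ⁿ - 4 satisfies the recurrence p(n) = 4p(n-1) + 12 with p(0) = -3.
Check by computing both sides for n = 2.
From the recurrence with p(0) = -3:
  p(0) = -3, p(1) = 0, p(2) = 12
  so the recurrence gives p(2) = 12.
From the proposed closed form p(n) = 4ⁿ - 4:
  p(2) = 12.
Both sides give 12 at n = 2, and the initial condition(s) match, so the closed form is consistent.

Yes, the closed form is correct.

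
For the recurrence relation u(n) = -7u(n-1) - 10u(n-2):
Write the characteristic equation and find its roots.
Substitute u(n) = rⁿ and divide through by rⁿ⁻²: r² + 7r + 10 = 0
Factor: (r + 2)(r + 5) = 0, so r = -2, -5.
General solution: u(n) = A·(-2)ⁿ + B·(-5)ⁿ

Characteristic: r² + 7r + 10 = 0, Roots: r = -2, -5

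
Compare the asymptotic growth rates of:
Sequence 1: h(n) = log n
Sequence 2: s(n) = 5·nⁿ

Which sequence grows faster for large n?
Comparing growth rates:
Growth-rate hierarchy: log n ≺ any polynomial ≺ any exponential cⁿ (c>1) ≺ n! ≺ nⁿ.
super-exponential nⁿ dominates logarithmic asymptotically.

s(n) grows faster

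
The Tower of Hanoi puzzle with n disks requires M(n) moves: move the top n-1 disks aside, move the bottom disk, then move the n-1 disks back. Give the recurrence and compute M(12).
Moving n disks = move the top n-1 disks aside (M(n-1) moves) + move the largest disk (1 move) + move the n-1 disks back on top (M(n-1) moves), so M(n) = 2M(n-1) + 1, with M(1) = 1 (a single disk takes one move).
First terms: 1, 3, 7, 15, 31, 63, … — each is one less than a power of 2. Indeed M(n) + 1 = 2(M(n-1) + 1) with M(1) + 1 = 2, so M(n) + 1 = 2ⁿ and M(n) = 2ⁿ - 1.
Hence M(12) = 2^12 - 1 = 4096 - 1 = 4095.

M(n) = 2M(n-1) + 1, M(1) = 1; M(12) = 4095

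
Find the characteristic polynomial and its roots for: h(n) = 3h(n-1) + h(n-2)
Substitute h(n) = rⁿ and divide through by rⁿ⁻²: r² - 3r - 1 = 0
Discriminant: 3² + 4·1 = 13, not a perfect square, so by the quadratic formula r = (3 ± √13)/2.
General solution: h(n) = A·r₁ⁿ + B·r₂ⁿ where r₁,r₂ = (3 ± √13)/2

Characteristic: r² - 3r - 1 = 0, Roots: r = (3 ± √13)/2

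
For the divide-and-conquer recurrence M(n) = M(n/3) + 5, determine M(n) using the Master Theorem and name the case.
Master Theorem template: M(n) = a·M(n/b) + f(n).
Here: a=1, b=3, f(n)=5
Compute log_b(a) = log_3(1) = 0.
f(n) = 5 = Θ(1). Case 2: M(n) = Θ(log n).

Case 2: M(n) = Θ(log n)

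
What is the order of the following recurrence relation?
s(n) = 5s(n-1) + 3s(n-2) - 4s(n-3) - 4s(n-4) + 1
The order is the largest lag k for which s(n-k) appears. Here the deepest term is s(n-4) (the 1 term is non-homogeneous and does not affect the order), so the order is 4.

Order 4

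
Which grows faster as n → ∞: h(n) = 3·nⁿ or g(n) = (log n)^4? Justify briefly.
Comparing growth rates:
Growth-rate hierarchy: log n ≺ any polynomial ≺ any exponential cⁿ (c>1) ≺ n! ≺ nⁿ.
super-exponential nⁿ dominates polylogarithmic (log n)^4 asymptotically.

h(n) grows faster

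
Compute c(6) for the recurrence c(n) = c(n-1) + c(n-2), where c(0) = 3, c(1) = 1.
Computing the sequence terms:
3, 1, 4, 5, 9, 14, 23

23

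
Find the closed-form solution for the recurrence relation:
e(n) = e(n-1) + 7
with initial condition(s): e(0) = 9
Recurrence: e(n) = e(n-1) + 7, initial: e(0) = 9.
Each step adds 7, so e(n) = e(0) + 7n = 7n + 9.

e(n) = 7n + 9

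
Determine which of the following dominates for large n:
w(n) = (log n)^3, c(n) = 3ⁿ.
Comparing growth rates:
Growth-rate hierarchy: log n ≺ any polynomial ≺ any exponential cⁿ (c>1) ≺ n! ≺ nⁿ.
exponential base 3 dominates polylogarithmic (log n)^3 asymptotically.

c(n) grows faster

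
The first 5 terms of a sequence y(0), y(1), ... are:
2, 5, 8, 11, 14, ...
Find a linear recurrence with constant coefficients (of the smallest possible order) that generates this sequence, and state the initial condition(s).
Look for the lowest-order linear relation among consecutive terms.
Observation: consecutive differences are constant (= 3).
Check at n=2: 1·5 + 3 = 8. ✓

y(n) = y(n-1) + 3, y(0) = 2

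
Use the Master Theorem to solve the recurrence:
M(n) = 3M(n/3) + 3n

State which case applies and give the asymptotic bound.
Master Theorem template: M(n) = a·M(n/b) + f(n).
Here: a=3, b=3, f(n)=3n
Compute log_b(a) = log_3(3) = 1.
f(n) = 3n = Θ(n). Case 2: M(n) = Θ(n log n).

Case 2: M(n) = Θ(n log n)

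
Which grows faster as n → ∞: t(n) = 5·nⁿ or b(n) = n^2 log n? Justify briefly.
Comparing growth rates:
Growth-rate hierarchy: log n ≺ any polynomial ≺ any exponential cⁿ (c>1) ≺ n! ≺ nⁿ.
super-exponential nⁿ dominates polynomial degree 2 (with log factor) asymptotically.

t(n) grows faster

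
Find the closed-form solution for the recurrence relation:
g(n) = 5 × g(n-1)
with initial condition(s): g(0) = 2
Recurrence: g(n) = 5 × g(n-1), initial: g(0) = 2.
Each term is 5 times the previous, so this is geometric with ratio 5. After n steps: g(n) = g(0)·5ⁿ = 2·5ⁿ.

g(n) = 2·5ⁿ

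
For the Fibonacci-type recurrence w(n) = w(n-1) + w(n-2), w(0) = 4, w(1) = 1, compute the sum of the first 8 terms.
Computing the sequence terms: 4, 1, 5, 6, 11, 17, 28, 45
Adding these values together:

117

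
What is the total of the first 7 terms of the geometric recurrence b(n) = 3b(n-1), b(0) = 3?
Computing the sequence terms: 3, 9, 27, 81, 243, 729, 2187
Adding these values together:

3279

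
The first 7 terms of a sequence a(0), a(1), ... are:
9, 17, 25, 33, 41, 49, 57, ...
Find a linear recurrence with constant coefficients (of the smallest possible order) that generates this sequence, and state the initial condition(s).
Look for the lowest-order linear relation among consecutive terms.
Observation: consecutive differences are constant (= 8).
Check at n=2: 1·17 + 8 = 25. ✓

a(n) = a(n-1) + 8, a(0) = 9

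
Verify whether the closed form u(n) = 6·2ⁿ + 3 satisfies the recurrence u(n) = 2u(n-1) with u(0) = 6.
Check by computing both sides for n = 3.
From the recurrence with u(0) = 6:
  u(0) = 6, u(1) = 12, u(2) = 24, u(3) = 48
  so the recurrence gives u(3) = 48.
From the proposed closed form u(n) = 6·2ⁿ + 3:
  u(3) = 51.
The recurrence gives 48 but the closed form gives 51, so the closed form does not satisfy the recurrence.

No, the closed form is incorrect.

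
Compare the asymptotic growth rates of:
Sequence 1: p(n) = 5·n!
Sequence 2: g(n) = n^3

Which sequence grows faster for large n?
Comparing growth rates:
Growth-rate hierarchy: log n ≺ any polynomial ≺ any exponential cⁿ (c>1) ≺ n! ≺ nⁿ.
factorial dominates polynomial degree 3 asymptotically.

p(n) grows faster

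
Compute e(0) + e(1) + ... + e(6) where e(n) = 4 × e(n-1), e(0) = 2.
Computing the sequence terms: 2, 8, 32, 128, 512, 2048, 8192
Adding these values together:

10922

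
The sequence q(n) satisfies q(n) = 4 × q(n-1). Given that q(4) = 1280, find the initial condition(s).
In general q(n) = 4ⁿ · q(0). At n = 4: q(0) = q(4) / 4^4 = 1280 / 256 = 5.

q(0) = 5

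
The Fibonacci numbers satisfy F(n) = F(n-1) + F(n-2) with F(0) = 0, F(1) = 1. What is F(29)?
Computing the sequence terms:
0, 1, 1, 2, 3, 5, 8, 13, 21, 34, 55, 89, 144, 233, 377, 610, 987, 1597, 2584, 4181, 6765, 10946, 17711, 28657, 46368, 75025, 121393, 196418, 317811, 514229

514229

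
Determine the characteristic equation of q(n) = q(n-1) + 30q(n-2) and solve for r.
Substitute q(n) = rⁿ and divide through by rⁿ⁻²: r² - r - 30 = 0
Factor: (r + 5)(r - 6) = 0, so r = -5, 6.
General solution: q(n) = A·(-5)ⁿ + B·6ⁿ

Characteristic: r² - r - 30 = 0, Roots: r = -5, 6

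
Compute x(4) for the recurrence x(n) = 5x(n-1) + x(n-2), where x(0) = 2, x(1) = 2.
Computing the sequence terms:
2, 2, 12, 62, 322

322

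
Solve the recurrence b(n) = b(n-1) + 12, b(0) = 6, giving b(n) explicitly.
Recurrence: b(n) = b(n-1) + 12, initial: b(0) = 6.
Each step adds 12, so b(n) = b(0) + 12n = 12n + 6.

b(n) = 12n + 6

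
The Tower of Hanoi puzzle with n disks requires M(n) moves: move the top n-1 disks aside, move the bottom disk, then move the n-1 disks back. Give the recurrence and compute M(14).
Moving n disks = move the top n-1 disks aside (M(n-1) moves) + move the largest disk (1 move) + move the n-1 disks back on top (M(n-1) moves), so M(n) = 2M(n-1) + 1, with M(1) = 1 (a single disk takes one move).
First terms: 1, 3, 7, 15, 31, 63, … — each is one less than a power of 2. Indeed M(n) + 1 = 2(M(n-1) + 1) with M(1) + 1 = 2, so M(n) + 1 = 2ⁿ and M(n) = 2ⁿ - 1.
Hence M(14) = 2^14 - 1 = 16384 - 1 = 16383.

M(n) = 2M(n-1) + 1, M(1) = 1; M(14) = 16383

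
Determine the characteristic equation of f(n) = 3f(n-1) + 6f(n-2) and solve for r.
Substitute f(n) = rⁿ and divide through by rⁿ⁻²: r² - 3r - 6 = 0
Discriminant: 3² + 4·6 = 33, not a perfect square, so by the quadratic formula r = (3 ± √33)/2.
General solution: f(n) = A·r₁ⁿ + B·r₂ⁿ where r₁,r₂ = (3 ± √33)/2

Characteristic: r² - 3r - 6 = 0, Roots: r = (3 ± √33)/2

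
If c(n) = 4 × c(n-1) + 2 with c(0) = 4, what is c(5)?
Computing step by step:
c(0) = 4
c(1) = 4 × 4 + 2 = 18
c(2) = 4 × 18 + 2 = 74
c(3) = 4 × 74 + 2 = 298
c(4) = 4 × 298 + 2 = 1194
c(5) = 4 × 1194 + 2 = 4778

4778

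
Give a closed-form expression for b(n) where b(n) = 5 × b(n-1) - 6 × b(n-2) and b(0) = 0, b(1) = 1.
Recurrence: b(n) = 5 × b(n-1) - 6 × b(n-2), initial: b(0) = 0, b(1) = 1.
Characteristic equation: r² - 5r + 6 = 0, which factors as (r - 3)(r - 2) = 0, so r = 3, 2. General solution b(n) = A·3ⁿ + B·2ⁿ. From b(0) = 0: A + B = 0. From b(1) = 1: 3A + 2B = 1. Solving gives A = 1, B = -1.

b(n) = 3ⁿ - 2ⁿ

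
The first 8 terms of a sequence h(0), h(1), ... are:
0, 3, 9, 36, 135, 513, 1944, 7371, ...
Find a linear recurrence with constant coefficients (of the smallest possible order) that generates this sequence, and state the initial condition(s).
Look for the lowest-order linear relation among consecutive terms.
Observation: h(n) - 3·h(n-1) - (3)·h(n-2) = 0 holds for the shown terms, and no order-1 relation h(n) = α·h(n-1) + β fits.
Check at n=3: 3·9 + (3)·3 = 36. ✓

h(n) = 3h(n-1) + 3h(n-2), h(0) = 0, h(1) = 3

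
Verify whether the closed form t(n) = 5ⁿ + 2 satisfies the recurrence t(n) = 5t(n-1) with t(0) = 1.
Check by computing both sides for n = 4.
From the recurrence with t(0) = 1:
  t(0) = 1, t(1) = 5, t(2) = 25, t(3) = 125, t(4) = 625
  so the recurrence gives t(4) = 625.
From the proposed closed form t(n) = 5ⁿ + 2:
  t(4) = 627.
The recurrence gives 625 but the closed form gives 627, so the closed form does not satisfy the recurrence.

No, the closed form is incorrect.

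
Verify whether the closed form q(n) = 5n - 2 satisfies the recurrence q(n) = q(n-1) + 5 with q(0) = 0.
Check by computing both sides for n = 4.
From the recurrence with q(0) = 0:
  q(0) = 0, q(1) = 5, q(2) = 10, q(3) = 15, q(4) = 20
  so the recurrence gives q(4) = 20.
From the proposed closed form q(n) = 5n - 2:
  q(4) = 18.
The recurrence gives 20 but the closed form gives 18, so the closed form does not satisfy the recurrence.

No, the closed form is incorrect.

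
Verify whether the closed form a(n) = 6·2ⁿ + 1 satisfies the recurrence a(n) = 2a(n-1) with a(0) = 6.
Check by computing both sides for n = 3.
From the recurrence with a(0) = 6:
  a(0) = 6, a(1) = 12, a(2) = 24, a(3) = 48
  so the recurrence gives a(3) = 48.
From the proposed closed form a(n) = 6·2ⁿ + 1:
  a(3) = 49.
The recurrence gives 48 but the closed form gives 49, so the closed form does not satisfy the recurrence.

No, the closed form is incorrect.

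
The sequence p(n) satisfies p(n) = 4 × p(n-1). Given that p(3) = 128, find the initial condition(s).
In general p(n) = 4ⁿ · p(0). At n = 3: p(0) = p(3) / 4^3 = 128 / 64 = 2.

p(0) = 2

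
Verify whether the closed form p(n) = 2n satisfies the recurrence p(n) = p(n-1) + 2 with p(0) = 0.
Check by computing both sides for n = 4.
From the recurrence with p(0) = 0:
  p(0) = 0, p(1) = 2, p(2) = 4, p(3) = 6, p(4) = 8
  so the recurrence gives p(4) = 8.
From the proposed closed form p(n) = 2n:
  p(4) = 8.
Both sides give 8 at n = 4, and the initial condition(s) match, so the closed form is consistent.

Yes, the closed form is correct.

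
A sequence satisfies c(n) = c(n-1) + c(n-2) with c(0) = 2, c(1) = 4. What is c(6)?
Computing the sequence terms:
2, 4, 6, 10, 16, 26, 42

42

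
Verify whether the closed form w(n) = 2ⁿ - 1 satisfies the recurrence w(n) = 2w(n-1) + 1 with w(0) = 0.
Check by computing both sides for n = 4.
From the recurrence with w(0) = 0:
  w(0) = 0, w(1) = 1, w(2) = 3, w(3) = 7, w(4) = 15
  so the recurrence gives w(4) = 15.
From the proposed closed form w(n) = 2ⁿ - 1:
  w(4) = 15.
Both sides give 15 at n = 4, and the initial condition(s) match, so the closed form is consistent.

Yes, the closed form is correct.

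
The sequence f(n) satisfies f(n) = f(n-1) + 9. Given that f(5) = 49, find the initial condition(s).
f(5) = f(0) + 5·9, so f(0) = 49 - 45 = 4.

f(0) = 4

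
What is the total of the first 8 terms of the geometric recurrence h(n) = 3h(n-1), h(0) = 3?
Computing the sequence terms: 3, 9, 27, 81, 243, 729, 2187, 6561
Adding these values together:

9840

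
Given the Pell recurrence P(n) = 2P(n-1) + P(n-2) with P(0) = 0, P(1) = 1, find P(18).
Computing the sequence terms:
0, 1, 2, 5, 12, 29, 70, 169, 408, 985, 2378, 5741, 13860, 33461, 80782, 195025, 470832, 1136689, 2744210

2744210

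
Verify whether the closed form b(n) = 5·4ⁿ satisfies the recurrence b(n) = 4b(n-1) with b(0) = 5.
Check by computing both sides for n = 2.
From the recurrence with b(0) = 5:
  b(0) = 5, b(1) = 20, b(2) = 80
  so the recurrence gives b(2) = 80.
From the proposed closed form b(n) = 5·4ⁿ:
  b(2) = 80.
Both sides give 80 at n = 2, and the initial condition(s) match, so the closed form is consistent.

Yes, the closed form is correct.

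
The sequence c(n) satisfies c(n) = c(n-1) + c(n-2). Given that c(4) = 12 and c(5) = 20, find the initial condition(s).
Work backwards using c(k) = c(k+2) - c(k+1):
c(3) = c(5) - c(4) = 20 - 12 = 8
c(2) = c(4) - c(3) = 12 - 8 = 4
c(1) = c(3) - c(2) = 8 - 4 = 4
c(0) = c(2) - c(1) = 4 - 4 = 0

c(0) = 0, c(1) = 4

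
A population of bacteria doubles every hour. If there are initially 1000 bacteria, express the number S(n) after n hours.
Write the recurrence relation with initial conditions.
Each hour multiplies the count by 2, so the count after n hours depends only on the count after n-1 hours: S(n) = 2 × S(n-1). The starting count gives S(0) = 1000.
Unrolling n times gives the closed form S(n) = 1000 × 2ⁿ.

S(n) = 2 × S(n-1), S(0) = 1000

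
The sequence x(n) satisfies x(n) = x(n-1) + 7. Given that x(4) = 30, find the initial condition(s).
x(4) = x(0) + 4·7, so x(0) = 30 - 28 = 2.

x(0) = 2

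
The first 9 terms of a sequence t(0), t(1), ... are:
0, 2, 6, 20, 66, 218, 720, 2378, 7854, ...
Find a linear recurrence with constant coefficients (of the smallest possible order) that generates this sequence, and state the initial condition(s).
Look for the lowest-order linear relation among consecutive terms.
Observation: t(n) - 3·t(n-1) - (1)·t(n-2) = 0 holds for the shown terms, and no order-1 relation t(n) = α·t(n-1) + β fits.
Check at n=3: 3·6 + (1)·2 = 20. ✓

t(n) = 3t(n-1) + t(n-2), t(0) = 0, t(1) = 2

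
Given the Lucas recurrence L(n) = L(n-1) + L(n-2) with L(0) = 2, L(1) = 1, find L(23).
Computing the sequence terms:
2, 1, 3, 4, 7, 11, 18, 29, 47, 76, 123, 199, 322, 521, 843, 1364, 2207, 3571, 5778, 9349, 15127, 24476, 39603, 64079

64079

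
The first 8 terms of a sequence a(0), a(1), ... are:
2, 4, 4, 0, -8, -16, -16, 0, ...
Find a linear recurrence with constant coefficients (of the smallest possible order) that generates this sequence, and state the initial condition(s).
Look for the lowest-order linear relation among consecutive terms.
Observation: a(n) - 2·a(n-1) - (-2)·a(n-2) = 0 holds for the shown terms, and no order-1 relation a(n) = α·a(n-1) + β fits.
Check at n=3: 2·4 + (-2)·4 = 0. ✓

a(n) = 2a(n-1) - 2a(n-2), a(0) = 2, a(1) = 4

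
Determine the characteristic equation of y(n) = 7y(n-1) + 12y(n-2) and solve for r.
Substitute y(n) = rⁿ and divide through by rⁿ⁻²: r² - 7r - 12 = 0
Discriminant: 7² + 4·12 = 97, not a perfect square, so by the quadratic formula r = (7 ± √97)/2.
General solution: y(n) = A·r₁ⁿ + B·r₂ⁿ where r₁,r₂ = (7 ± √97)/2

Characteristic: r² - 7r - 12 = 0, Roots: r = (7 ± √97)/2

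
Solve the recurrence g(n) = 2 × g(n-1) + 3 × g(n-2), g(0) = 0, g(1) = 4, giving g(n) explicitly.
Recurrence: g(n) = 2 × g(n-1) + 3 × g(n-2), initial: g(0) = 0, g(1) = 4.
Characteristic equation: r² - 2r - 3 = 0, which factors as (r - 3)(r + 1) = 0, so r = 3, -1. General solution g(n) = A·3ⁿ + B·(-1)ⁿ. From g(0) = 0: A + B = 0. From g(1) = 4: 3A - 1B = 4. Solving gives A = 1, B = -1.

g(n) = 3ⁿ - (-1)ⁿ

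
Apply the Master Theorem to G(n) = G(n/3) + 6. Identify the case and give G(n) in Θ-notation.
Master Theorem template: G(n) = a·G(n/b) + f(n).
Here: a=1, b=3, f(n)=6
Compute log_b(a) = log_3(1) = 0.
f(n) = 6 = Θ(1). Case 2: G(n) = Θ(log n).

Case 2: G(n) = Θ(log n)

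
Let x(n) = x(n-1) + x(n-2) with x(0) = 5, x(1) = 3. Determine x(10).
Computing the sequence terms:
5, 3, 8, 11, 19, 30, 49, 79, 128, 207, 335

335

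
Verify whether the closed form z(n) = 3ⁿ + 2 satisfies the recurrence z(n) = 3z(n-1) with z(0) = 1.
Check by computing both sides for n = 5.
From the recurrence with z(0) = 1:
  z(0) = 1, z(1) = 3, z(2) = 9, z(3) = 27, z(4) = 81, z(5) = 243
  so the recurrence gives z(5) = 243.
From the proposed closed form z(n) = 3ⁿ + 2:
  z(5) = 245.
The recurrence gives 243 but the closed form gives 245, so the closed form does not satisfy the recurrence.

No, the closed form is incorrect.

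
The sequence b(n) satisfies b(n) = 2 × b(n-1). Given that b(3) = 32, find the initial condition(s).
In general b(n) = 2ⁿ · b(0). At n = 3: b(0) = b(3) / 2^3 = 32 / 8 = 4.

b(0) = 4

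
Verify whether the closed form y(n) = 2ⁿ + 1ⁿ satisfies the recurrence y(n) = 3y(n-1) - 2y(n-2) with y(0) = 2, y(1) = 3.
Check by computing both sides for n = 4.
From the recurrence with y(0) = 2, y(1) = 3:
  y(0) = 2, y(1) = 3, y(2) = 5, y(3) = 9, y(4) = 17
  so the recurrence gives y(4) = 17.
From the proposed closed form y(n) = 2ⁿ + 1ⁿ:
  y(4) = 17.
Both sides give 17 at n = 4, and the initial condition(s) match, so the closed form is consistent.

Yes, the closed form is correct.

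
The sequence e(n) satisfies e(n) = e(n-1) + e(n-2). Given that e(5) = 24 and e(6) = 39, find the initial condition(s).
Work backwards using e(k) = e(k+2) - e(k+1):
e(4) = e(6) - e(5) = 39 - 24 = 15
e(3) = e(5) - e(4) = 24 - 15 = 9
e(2) = e(4) - e(3) = 15 - 9 = 6
e(1) = e(3) - e(2) = 9 - 6 = 3
e(0) = e(2) - e(1) = 6 - 3 = 3

e(0) = 3, e(1) = 3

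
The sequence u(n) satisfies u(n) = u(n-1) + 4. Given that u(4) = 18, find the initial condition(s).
u(4) = u(0) + 4·4, so u(0) = 18 - 16 = 2.

u(0) = 2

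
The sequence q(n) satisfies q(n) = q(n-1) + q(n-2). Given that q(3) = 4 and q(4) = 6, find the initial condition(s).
Work backwards using q(k) = q(k+2) - q(k+1):
q(2) = q(4) - q(3) = 6 - 4 = 2
q(1) = q(3) - q(2) = 4 - 2 = 2
q(0) = q(2) - q(1) = 2 - 2 = 0

q(0) = 0, q(1) = 2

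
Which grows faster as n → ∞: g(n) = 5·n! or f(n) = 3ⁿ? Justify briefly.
Comparing growth rates:
Growth-rate hierarchy: log n ≺ any polynomial ≺ any exponential cⁿ (c>1) ≺ n! ≺ nⁿ.
factorial dominates exponential base 3 asymptotically.

g(n) grows faster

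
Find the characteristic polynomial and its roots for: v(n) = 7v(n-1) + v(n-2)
Substitute v(n) = rⁿ and divide through by rⁿ⁻²: r² - 7r - 1 = 0
Discriminant: 7² + 4·1 = 53, not a perfect square, so by the quadratic formula r = (7 ± √53)/2.
General solution: v(n) = A·r₁ⁿ + B·r₂ⁿ where r₁,r₂ = (7 ± √53)/2

Characteristic: r² - 7r - 1 = 0, Roots: r = (7 ± √53)/2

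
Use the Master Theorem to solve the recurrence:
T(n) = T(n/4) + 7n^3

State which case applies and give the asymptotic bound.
Master Theorem template: T(n) = a·T(n/b) + f(n).
Here: a=1, b=4, f(n)=7n^3
Compute log_b(a) = log_4(1) = 0.
f(n) = 7n^3 = Ω(n^(0+ε)) with ε = 3, and the regularity condition holds (a·f(n/b) = (a/b^3)·f(n) with a/b^3 = 4^-3 < 1). Case 3: T(n) = Θ(f(n)) = Θ(n^3).

Case 3: T(n) = Θ(n^3)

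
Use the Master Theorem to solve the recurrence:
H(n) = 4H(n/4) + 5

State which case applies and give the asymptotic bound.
Master Theorem template: H(n) = a·H(n/b) + f(n).
Here: a=4, b=4, f(n)=5
Compute log_b(a) = log_4(4) = 1.
f(n) = 5 = O(n^(1-ε)) with ε = 1. Case 1: H(n) = Θ(n^log_b(a)) = Θ(n).

Case 1: H(n) = Θ(n)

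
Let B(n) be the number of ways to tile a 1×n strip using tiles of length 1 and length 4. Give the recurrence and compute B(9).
Condition on the last tile: it has length 1 (leaving a 1×(n-1) strip) or length 4 (leaving a 1×(n-4) strip), so B(n) = B(n-1) + B(n-4) (order-4 linear recurrence).
For 0 ≤ i < 4 only unit tiles fit, so B(i) = 1.
Iterating the recurrence: B(4) = 2, B(5) = 3, B(6) = 4, B(7) = 5, B(8) = 7, B(9) = 10.

B(n) = B(n-1) + B(n-4), with B(i) = 1 for 0 ≤ i < 4; B(9) = 10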